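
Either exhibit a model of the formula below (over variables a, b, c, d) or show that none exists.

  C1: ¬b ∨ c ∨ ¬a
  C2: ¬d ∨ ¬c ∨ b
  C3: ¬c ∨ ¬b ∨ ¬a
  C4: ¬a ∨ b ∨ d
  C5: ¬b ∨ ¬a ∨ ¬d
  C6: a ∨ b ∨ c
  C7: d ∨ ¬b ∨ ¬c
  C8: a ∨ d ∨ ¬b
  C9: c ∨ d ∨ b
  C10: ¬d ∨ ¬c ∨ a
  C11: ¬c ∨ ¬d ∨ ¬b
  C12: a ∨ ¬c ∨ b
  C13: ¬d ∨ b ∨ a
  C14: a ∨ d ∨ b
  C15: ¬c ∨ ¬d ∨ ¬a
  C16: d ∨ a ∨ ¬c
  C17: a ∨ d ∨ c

a: True,  b: False,  c: False,  d: True

Case b = False:
Case d = True:
Unit clause (¬c) forces c = False.
Unit clause (a) forces a = True.
This assignment satisfies each clause.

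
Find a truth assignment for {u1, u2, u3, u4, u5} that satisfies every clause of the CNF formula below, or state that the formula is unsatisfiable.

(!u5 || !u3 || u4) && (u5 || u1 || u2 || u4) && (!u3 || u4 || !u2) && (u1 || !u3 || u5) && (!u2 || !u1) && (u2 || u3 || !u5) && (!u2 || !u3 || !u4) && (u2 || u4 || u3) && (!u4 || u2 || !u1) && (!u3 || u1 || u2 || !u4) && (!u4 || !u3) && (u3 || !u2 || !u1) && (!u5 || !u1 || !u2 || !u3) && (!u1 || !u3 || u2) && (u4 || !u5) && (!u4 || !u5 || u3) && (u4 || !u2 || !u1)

u1 ↦ false,  u2 ↦ false,  u3 ↦ false,  u4 ↦ true,  u5 ↦ false

Branch on u2: set u2 = false.
Branch on u3: set u3 = false.
The clause (!u5) is unit, so u5 = false.
The clause (u4) is unit, so u4 = true.
The clause (!u1) is unit, so u1 = false.
Every clause now holds.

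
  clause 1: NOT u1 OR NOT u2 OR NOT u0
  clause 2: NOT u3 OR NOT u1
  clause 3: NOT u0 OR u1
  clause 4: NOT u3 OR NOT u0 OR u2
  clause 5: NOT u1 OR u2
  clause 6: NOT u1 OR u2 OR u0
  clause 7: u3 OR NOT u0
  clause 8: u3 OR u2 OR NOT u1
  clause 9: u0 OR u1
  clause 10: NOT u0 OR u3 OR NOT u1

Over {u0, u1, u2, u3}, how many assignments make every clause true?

There are 2^4 = 16 truth assignments over (u0, u1, u2, u3).
Check each against the 10 clauses (columns in the order u0, u1, u2, u3):
  F F F F  ✗ fails (u0 OR u1)
  F F F T  ✗ fails (u0 OR u1)
  F F T F  ✗ fails (u0 OR u1)
  F F T T  ✗ fails (u0 OR u1)
  F T F F  ✗ fails (NOT u1 OR u2)
  F T F T  ✗ fails (NOT u3 OR NOT u1)
  F T T F  ✓ satisfies all
  F T T T  ✗ fails (NOT u3 OR NOT u1)
  T F F F  ✗ fails (NOT u0 OR u1)
  T F F T  ✗ fails (NOT u0 OR u1)
  T F T F  ✗ fails (NOT u0 OR u1)
  T F T T  ✗ fails (NOT u0 OR u1)
  T T F F  ✗ fails (NOT u1 OR u2)
  T T F T  ✗ fails (NOT u3 OR NOT u1)
  T T T F  ✗ fails (NOT u1 OR NOT u2 OR NOT u0)
  T T T T  ✗ fails (NOT u1 OR NOT u2 OR NOT u0)
1 of the 16 rows is a model.

1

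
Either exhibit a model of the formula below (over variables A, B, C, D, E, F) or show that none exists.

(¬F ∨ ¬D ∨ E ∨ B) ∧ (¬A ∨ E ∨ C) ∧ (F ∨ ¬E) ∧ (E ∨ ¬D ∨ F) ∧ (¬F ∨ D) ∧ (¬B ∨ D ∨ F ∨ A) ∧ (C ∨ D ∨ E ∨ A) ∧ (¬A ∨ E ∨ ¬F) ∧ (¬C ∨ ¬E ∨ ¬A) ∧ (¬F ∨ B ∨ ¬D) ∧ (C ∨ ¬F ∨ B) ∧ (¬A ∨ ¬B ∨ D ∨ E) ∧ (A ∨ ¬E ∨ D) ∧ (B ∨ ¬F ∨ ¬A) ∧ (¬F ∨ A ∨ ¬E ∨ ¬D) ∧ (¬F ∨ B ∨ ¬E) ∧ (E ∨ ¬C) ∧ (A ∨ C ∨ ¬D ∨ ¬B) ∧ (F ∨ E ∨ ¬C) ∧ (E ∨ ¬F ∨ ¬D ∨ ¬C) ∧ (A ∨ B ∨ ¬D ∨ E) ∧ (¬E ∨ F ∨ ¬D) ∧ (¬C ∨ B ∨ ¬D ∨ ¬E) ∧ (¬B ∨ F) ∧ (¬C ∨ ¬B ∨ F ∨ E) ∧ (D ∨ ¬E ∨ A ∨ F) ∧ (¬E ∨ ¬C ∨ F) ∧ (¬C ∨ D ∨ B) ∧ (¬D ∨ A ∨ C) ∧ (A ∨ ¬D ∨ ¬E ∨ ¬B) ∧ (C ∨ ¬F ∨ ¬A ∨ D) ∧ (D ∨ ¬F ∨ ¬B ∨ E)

Branch on F: set F = True.
The clause (D) is unit, so D = True.
The clause (B) is unit, so B = True.
Branch on A: set A = True.
The clause (E) is unit, so E = True.
The clause (¬C) is unit, so C = False.
This assignment satisfies each clause.

A ↦ True; B ↦ True; C ↦ False; D ↦ True; E ↦ True; F ↦ True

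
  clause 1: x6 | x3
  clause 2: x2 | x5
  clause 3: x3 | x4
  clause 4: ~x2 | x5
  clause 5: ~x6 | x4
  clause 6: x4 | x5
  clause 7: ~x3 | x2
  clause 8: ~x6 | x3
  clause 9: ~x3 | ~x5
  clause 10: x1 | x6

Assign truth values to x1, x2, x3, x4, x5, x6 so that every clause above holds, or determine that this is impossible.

Branch on x6: set x6 = 1.
(x4) alone gives x4 = 1.
(x3) alone gives x3 = 1.
(x2) alone gives x2 = 1.
(x5) alone gives x5 = 1.
Now (~x5) is unsatisfied and unit — conflict.
Backtrack on x6: now try x6 = 0.
(x3) alone gives x3 = 1.
(x2) alone gives x2 = 1.
(x5) alone gives x5 = 1.
Now (~x5) is unsatisfied and unit — conflict.
Both values of x6 lead to a conflict.

UNSATISFIABLE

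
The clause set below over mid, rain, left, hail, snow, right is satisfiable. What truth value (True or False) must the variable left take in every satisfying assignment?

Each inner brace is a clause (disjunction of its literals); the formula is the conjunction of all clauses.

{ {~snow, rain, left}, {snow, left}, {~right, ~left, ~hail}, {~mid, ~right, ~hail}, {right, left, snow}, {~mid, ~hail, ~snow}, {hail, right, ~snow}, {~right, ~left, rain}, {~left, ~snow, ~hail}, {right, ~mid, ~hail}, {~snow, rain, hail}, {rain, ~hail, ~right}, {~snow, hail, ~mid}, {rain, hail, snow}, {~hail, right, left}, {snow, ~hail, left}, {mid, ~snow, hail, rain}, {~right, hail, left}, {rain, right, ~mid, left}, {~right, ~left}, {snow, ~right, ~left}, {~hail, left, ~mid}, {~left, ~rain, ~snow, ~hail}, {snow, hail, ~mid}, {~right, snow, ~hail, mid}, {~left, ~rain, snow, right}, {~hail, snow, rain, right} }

Suppose left = 1.
From the singleton clause (~right), right = 0.
Case hail = 1:
From the singleton clause (~snow), snow = 0.
From the singleton clause (~mid), mid = 0.
From the singleton clause (~rain), rain = 0.
Now (rain) is unsatisfied and unit — conflict.
That branch fails; take hail = 0 instead.
From the singleton clause (~snow), snow = 0.
From the singleton clause (rain), rain = 1.
Now (~rain) is unsatisfied and unit — conflict.
Neither hail = 1 nor hail = 0 works.
So every satisfying assignment has left = False.

False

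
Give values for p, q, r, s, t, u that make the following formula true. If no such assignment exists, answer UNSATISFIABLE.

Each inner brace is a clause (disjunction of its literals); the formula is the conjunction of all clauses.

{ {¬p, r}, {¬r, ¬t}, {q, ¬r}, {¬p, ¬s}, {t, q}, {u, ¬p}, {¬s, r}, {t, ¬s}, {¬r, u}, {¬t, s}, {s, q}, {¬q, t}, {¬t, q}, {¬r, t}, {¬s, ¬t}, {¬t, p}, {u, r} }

UNSATISFIABLE

Try p = False.
Unit clause (¬t) forces t = False.
Unit clause (q) forces q = True.
That conflicts with the unit clause (¬q).
That branch fails; take p = True instead.
Unit clause (r) forces r = True.
Unit clause (¬t) forces t = False.
That conflicts with the unit clause (t).
Neither p = True nor p = False works.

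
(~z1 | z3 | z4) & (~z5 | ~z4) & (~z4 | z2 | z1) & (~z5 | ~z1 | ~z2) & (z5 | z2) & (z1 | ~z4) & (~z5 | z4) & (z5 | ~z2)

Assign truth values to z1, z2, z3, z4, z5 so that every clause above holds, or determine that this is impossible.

Branch on z5: set z5 = 0.
Unit clause (z2) forces z2 = 1.
That conflicts with the unit clause (~z2).
Backtrack on z5: now try z5 = 1.
Unit clause (~z4) forces z4 = 0.
That conflicts with the unit clause (z4).
Either choice for z5 ends in contradiction.

UNSATISFIABLE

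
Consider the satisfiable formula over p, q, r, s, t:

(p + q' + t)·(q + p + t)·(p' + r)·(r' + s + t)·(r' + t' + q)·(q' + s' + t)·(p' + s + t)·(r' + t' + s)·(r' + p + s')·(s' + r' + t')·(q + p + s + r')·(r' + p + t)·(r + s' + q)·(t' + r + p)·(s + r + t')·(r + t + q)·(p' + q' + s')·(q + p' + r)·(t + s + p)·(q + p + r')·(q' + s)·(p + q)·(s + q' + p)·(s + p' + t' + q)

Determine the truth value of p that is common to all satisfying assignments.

True

Suppose p = 0.
From the singleton clause (q), q = 1.
From the singleton clause (t), t = 1.
From the singleton clause (r), r = 1.
From the singleton clause (s), s = 1.
That conflicts with the unit clause (s').
So every satisfying assignment has p = True.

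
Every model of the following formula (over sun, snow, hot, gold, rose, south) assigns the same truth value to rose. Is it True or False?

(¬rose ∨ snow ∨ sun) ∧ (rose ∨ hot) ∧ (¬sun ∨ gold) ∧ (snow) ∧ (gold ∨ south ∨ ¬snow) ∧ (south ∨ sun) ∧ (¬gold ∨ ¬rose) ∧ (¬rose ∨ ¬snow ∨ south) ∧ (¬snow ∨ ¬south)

Suppose rose = True.
(snow) alone gives snow = True.
(¬gold) alone gives gold = False.
(¬sun) alone gives sun = False.
(south) alone gives south = True.
Now (¬south) is unsatisfied and unit — conflict.
So every satisfying assignment has rose = False.

False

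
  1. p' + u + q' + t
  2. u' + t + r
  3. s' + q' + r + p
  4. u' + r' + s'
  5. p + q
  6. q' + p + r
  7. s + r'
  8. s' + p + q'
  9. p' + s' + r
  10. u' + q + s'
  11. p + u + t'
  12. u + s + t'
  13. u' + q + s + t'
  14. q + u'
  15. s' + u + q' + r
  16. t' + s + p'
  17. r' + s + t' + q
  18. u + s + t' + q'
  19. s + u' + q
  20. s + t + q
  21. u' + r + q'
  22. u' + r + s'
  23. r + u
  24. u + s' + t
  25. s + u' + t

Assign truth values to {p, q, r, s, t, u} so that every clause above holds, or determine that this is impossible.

p ↦ 1,  q ↦ 0,  r ↦ 1,  s ↦ 1,  t ↦ 1,  u ↦ 0

Branch on p: set p = 1.
Branch on s: set s = 1.
(r) alone gives r = 1.
(u') alone gives u = 0.
(t) alone gives t = 1.
All clauses hold; q can take either value.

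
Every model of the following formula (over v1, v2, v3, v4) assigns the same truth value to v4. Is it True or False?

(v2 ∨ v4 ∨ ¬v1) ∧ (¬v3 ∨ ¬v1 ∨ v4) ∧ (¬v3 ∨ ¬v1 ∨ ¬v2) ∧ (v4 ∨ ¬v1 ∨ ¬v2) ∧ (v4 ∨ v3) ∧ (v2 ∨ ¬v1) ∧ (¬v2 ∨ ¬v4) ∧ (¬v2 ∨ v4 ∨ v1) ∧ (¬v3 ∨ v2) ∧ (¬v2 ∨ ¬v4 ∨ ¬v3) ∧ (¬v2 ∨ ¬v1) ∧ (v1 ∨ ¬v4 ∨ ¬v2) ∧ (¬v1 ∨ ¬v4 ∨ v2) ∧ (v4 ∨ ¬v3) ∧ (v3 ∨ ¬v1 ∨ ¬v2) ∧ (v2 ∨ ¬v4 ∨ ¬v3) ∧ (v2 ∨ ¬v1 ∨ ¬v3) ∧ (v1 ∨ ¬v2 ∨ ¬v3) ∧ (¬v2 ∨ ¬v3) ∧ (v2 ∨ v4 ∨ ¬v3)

Suppose v4 = False.
(v3) alone gives v3 = True.
That conflicts with the unit clause (¬v3).
So every satisfying assignment has v4 = True.

True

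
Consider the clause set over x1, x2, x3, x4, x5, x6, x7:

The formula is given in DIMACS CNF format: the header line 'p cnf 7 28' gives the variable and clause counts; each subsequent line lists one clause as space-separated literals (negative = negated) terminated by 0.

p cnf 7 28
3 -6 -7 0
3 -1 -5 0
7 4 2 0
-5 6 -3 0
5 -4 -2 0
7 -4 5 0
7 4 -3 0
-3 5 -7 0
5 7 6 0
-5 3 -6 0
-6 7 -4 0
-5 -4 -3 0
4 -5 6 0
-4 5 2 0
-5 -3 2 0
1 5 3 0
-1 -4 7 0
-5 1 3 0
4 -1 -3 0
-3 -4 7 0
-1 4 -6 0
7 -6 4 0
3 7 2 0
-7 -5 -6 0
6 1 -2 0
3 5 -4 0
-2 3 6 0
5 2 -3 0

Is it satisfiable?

Satisfiable

Branch on x3: set x3 = False.
Branch on x6: set x6 = False.
Unit clause (¬x2) forces x2 = False.
Unit clause (x7) forces x7 = True.
Branch on x1: set x1 = True.
Unit clause (¬x5) forces x5 = False.
Unit clause (¬x4) forces x4 = False.
All clauses are satisfied.
A satisfying assignment: x1: True; x2: False; x3: False; x4: False; x5: False; x6: False; x7: True.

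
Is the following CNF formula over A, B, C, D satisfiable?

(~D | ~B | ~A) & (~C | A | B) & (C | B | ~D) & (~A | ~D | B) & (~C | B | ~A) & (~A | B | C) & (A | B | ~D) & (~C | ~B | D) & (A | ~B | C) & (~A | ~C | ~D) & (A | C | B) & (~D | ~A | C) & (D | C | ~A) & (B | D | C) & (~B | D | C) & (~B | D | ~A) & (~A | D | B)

Case D = 1:
Case B = 1:
Unit clause (~A) forces A = 0.
Unit clause (C) forces C = 1.
This assignment satisfies each clause.
A satisfying assignment: A ↦ 0,  B ↦ 1,  C ↦ 1,  D ↦ 1.

Yes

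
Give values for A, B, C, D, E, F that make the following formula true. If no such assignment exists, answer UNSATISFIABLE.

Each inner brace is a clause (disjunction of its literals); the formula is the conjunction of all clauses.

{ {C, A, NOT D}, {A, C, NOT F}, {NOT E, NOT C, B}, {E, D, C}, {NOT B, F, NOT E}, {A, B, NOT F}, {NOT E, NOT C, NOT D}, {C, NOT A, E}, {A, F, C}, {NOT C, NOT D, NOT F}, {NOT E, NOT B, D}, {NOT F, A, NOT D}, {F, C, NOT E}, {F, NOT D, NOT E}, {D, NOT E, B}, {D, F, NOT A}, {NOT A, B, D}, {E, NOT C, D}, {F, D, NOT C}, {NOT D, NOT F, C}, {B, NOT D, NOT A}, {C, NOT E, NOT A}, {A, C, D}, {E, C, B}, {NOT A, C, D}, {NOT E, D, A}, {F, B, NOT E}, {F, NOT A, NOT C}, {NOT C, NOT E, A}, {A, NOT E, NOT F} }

Case C = true:
Case E = false:
Unit clause (D) forces D = true.
Unit clause (NOT F) forces F = false.
Unit clause (NOT A) forces A = false.
Every clause is now satisfied; B is unconstrained.

A=false; B=false; C=true; D=true; E=false; F=false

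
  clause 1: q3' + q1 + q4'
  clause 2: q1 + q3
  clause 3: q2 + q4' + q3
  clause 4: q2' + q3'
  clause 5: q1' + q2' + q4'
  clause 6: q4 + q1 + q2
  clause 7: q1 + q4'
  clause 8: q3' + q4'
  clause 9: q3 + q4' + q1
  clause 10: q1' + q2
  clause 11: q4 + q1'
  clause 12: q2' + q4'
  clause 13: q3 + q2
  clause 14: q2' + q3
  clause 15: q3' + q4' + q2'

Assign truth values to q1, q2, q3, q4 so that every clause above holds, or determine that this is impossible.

UNSATISFIABLE

Try q1 = 1.
Unit clause (q2) forces q2 = 1.
Unit clause (q3') forces q3 = 0.
Now (q3) is unsatisfied and unit — conflict.
That branch fails; take q1 = 0 instead.
Unit clause (q3) forces q3 = 1.
Unit clause (q4') forces q4 = 0.
Unit clause (q2') forces q2 = 0.
Now (q2) is unsatisfied and unit — conflict.
Neither q1 = 1 nor q1 = 0 works.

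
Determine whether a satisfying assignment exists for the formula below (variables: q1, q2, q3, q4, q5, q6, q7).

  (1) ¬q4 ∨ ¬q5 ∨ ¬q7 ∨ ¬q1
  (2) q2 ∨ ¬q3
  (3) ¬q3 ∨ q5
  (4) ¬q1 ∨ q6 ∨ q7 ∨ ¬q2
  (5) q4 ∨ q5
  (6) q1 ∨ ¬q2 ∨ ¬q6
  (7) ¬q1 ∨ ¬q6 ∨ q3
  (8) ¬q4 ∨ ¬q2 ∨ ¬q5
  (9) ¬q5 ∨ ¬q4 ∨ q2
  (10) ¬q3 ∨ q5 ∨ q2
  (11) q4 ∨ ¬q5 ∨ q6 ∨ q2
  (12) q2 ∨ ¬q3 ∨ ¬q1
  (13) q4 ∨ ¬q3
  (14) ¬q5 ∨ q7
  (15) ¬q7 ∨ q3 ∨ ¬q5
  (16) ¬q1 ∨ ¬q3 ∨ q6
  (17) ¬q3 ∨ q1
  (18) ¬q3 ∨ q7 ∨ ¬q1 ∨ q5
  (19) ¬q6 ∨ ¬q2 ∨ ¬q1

Yes

Try q2 = False.
(¬q3) alone gives q3 = False.
Try q4 = True.
(¬q5) alone gives q5 = False.
Try q1 = True.
(¬q6) alone gives q6 = False.
No clause remains; q7 is free.
A satisfying assignment: q1 ↦ True, q2 ↦ False, q3 ↦ False, q4 ↦ True, q5 ↦ False, q6 ↦ False, q7 ↦ True.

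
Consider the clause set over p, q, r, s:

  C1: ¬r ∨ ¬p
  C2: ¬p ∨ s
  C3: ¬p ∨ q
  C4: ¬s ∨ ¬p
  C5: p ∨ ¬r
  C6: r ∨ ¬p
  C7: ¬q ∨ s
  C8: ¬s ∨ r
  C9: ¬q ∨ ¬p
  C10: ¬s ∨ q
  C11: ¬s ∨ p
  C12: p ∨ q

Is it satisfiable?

Unsatisfiable

Branch on r: set r = False.
The clause (¬p) is unit, so p = False.
The clause (¬s) is unit, so s = False.
The clause (¬q) is unit, so q = False.
But (q) is also a unit clause — contradiction.
Undo r and try r = True.
The clause (¬p) is unit, so p = False.
But (p) is also a unit clause — contradiction.
Neither r = True nor r = False works.
No assignment satisfies every clause.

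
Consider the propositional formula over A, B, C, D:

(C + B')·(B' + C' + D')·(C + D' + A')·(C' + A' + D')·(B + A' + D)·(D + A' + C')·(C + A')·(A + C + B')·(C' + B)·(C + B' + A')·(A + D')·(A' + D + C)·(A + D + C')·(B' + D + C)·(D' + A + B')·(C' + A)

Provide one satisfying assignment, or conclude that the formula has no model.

A=0,  B=0,  C=0,  D=0

Case C = 0:
From the singleton clause (B'), B = 0.
From the singleton clause (A'), A = 0.
From the singleton clause (D'), D = 0.
All clauses are satisfied.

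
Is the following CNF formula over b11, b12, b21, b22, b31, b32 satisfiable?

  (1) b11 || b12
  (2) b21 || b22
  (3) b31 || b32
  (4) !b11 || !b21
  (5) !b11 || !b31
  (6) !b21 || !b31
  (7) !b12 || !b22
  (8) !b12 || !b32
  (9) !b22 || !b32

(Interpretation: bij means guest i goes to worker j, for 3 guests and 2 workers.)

Suppose b11 = true.
Unit clause (!b21) forces b21 = false.
Unit clause (b22) forces b22 = true.
Unit clause (!b31) forces b31 = false.
Unit clause (b32) forces b32 = true.
That conflicts with the unit clause (!b32).
That branch fails; take b11 = false instead.
Unit clause (b12) forces b12 = true.
Unit clause (!b22) forces b22 = false.
Unit clause (b21) forces b21 = true.
Unit clause (!b31) forces b31 = false.
Unit clause (b32) forces b32 = true.
That conflicts with the unit clause (!b32).
Either choice for b11 ends in contradiction.
No assignment satisfies every clause.

No, unsatisfiable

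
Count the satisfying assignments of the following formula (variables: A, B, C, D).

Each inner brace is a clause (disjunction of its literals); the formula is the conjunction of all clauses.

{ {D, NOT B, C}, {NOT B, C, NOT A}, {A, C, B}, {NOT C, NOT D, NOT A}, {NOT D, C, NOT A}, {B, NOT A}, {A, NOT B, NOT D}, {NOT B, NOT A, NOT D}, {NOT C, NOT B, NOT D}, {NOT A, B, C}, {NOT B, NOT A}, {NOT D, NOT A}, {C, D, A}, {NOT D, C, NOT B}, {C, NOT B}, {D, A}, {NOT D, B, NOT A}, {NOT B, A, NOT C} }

There are 2^4 = 16 truth assignments over (A, B, C, D).
Split on A. With A = true, the clauses containing A are satisfied and NOT A drops from the rest; 0 of the 2^3 = 8 assignments to the other variables satisfy what remains.
With A = false, by the same count on the reduced clause set, 1 assignment works.
Total: 0 + 1 = 1.

1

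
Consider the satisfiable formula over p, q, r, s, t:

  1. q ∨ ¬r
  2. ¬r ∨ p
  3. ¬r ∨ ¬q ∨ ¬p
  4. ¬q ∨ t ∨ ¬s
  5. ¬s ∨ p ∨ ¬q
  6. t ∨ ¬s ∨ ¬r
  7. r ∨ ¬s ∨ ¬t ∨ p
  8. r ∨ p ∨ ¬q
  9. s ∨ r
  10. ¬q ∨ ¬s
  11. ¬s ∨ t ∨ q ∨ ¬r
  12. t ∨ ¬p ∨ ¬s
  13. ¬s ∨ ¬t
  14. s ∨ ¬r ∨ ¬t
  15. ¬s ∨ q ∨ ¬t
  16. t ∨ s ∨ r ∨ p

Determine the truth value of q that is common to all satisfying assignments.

Suppose q = True.
Unit clause (¬s) forces s = False.
Unit clause (r) forces r = True.
Unit clause (p) forces p = True.
That conflicts with the unit clause (¬p).
So every satisfying assignment has q = False.

False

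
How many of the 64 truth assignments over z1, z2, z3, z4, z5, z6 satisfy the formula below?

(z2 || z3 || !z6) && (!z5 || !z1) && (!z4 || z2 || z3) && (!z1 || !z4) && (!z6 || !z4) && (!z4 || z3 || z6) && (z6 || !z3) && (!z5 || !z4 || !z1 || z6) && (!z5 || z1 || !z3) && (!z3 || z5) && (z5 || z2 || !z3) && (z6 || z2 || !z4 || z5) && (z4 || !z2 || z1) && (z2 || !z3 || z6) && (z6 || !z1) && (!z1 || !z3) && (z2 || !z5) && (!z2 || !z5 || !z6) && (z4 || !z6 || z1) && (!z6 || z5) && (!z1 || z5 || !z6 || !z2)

There are 2^6 = 64 truth assignments over (z1, z2, z3, z4, z5, z6).
Split on z1. With z1 = true, the clauses containing z1 are satisfied and !z1 drops from the rest; 0 of the 2^5 = 32 assignments to the other variables satisfy what remains.
With z1 = false, by the same count on the reduced clause set, 1 assignment works.
Total: 0 + 1 = 1.

1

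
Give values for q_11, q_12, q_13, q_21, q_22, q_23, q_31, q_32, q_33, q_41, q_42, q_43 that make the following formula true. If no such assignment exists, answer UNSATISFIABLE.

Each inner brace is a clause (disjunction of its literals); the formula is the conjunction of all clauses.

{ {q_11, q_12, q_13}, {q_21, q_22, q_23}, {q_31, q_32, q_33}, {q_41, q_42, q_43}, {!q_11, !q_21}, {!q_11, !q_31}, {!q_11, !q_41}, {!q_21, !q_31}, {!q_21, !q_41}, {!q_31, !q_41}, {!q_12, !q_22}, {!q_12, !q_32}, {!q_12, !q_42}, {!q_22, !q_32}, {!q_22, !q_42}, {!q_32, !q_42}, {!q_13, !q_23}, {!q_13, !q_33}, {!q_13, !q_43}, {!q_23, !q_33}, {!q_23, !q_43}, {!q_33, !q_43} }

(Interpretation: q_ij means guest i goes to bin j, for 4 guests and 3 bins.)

Case q_11 = false:
Case q_12 = true:
(!q_22) alone gives q_22 = false.
(!q_32) alone gives q_32 = false.
(!q_42) alone gives q_42 = false.
Case q_21 = true:
(!q_31) alone gives q_31 = false.
(q_33) alone gives q_33 = true.
(!q_41) alone gives q_41 = false.
(q_43) alone gives q_43 = true.
Now (!q_43) is unsatisfied and unit — conflict.
Backtrack on q_21: now try q_21 = false.
(q_23) alone gives q_23 = true.
(!q_13) alone gives q_13 = false.
(!q_33) alone gives q_33 = false.
(q_31) alone gives q_31 = true.
(!q_41) alone gives q_41 = false.
(q_43) alone gives q_43 = true.
Now (!q_43) is unsatisfied and unit — conflict.
Neither q_21 = true nor q_21 = false works.
Backtrack on q_12: now try q_12 = false.
(q_13) alone gives q_13 = true.
(!q_23) alone gives q_23 = false.
(!q_33) alone gives q_33 = false.
(!q_43) alone gives q_43 = false.
Case q_21 = true:
(!q_31) alone gives q_31 = false.
(q_32) alone gives q_32 = true.
(!q_41) alone gives q_41 = false.
(q_42) alone gives q_42 = true.
Now (!q_42) is unsatisfied and unit — conflict.
Backtrack on q_21: now try q_21 = false.
(q_22) alone gives q_22 = true.
(!q_32) alone gives q_32 = false.
(q_31) alone gives q_31 = true.
(!q_41) alone gives q_41 = false.
(q_42) alone gives q_42 = true.
Now (!q_42) is unsatisfied and unit — conflict.
Neither q_21 = true nor q_21 = false works.
Neither q_12 = true nor q_12 = false works.
Backtrack on q_11: now try q_11 = true.
(!q_21) alone gives q_21 = false.
(!q_31) alone gives q_31 = false.
(!q_41) alone gives q_41 = false.
Case q_22 = true:
(!q_12) alone gives q_12 = false.
(!q_32) alone gives q_32 = false.
(q_33) alone gives q_33 = true.
(!q_42) alone gives q_42 = false.
(q_43) alone gives q_43 = true.
Now (!q_43) is unsatisfied and unit — conflict.
Backtrack on q_22: now try q_22 = false.
(q_23) alone gives q_23 = true.
(!q_13) alone gives q_13 = false.
(!q_33) alone gives q_33 = false.
(q_32) alone gives q_32 = true.
(!q_12) alone gives q_12 = false.
(!q_42) alone gives q_42 = false.
(q_43) alone gives q_43 = true.
Now (!q_43) is unsatisfied and unit — conflict.
Neither q_22 = true nor q_22 = false works.
Neither q_11 = true nor q_11 = false works.

UNSATISFIABLE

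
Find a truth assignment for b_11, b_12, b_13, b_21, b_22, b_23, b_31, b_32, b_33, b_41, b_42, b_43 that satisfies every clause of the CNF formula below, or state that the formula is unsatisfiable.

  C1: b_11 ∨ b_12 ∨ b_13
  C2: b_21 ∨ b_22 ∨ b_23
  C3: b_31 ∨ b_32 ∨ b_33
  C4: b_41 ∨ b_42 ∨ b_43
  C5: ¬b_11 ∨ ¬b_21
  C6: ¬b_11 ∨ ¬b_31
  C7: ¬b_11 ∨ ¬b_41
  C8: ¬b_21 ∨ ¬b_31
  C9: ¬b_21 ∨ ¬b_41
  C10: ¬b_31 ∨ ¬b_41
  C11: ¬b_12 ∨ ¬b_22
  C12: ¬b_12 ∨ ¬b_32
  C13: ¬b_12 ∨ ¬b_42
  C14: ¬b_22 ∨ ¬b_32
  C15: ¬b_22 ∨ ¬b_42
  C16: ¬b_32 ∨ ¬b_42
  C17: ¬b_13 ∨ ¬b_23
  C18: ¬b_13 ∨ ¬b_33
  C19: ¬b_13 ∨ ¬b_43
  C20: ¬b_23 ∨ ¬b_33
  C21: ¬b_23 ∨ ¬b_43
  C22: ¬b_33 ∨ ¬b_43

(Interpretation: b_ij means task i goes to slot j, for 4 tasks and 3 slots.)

UNSATISFIABLE

Try b_11 = False.
Try b_12 = True.
Unit clause (¬b_22) forces b_22 = False.
Unit clause (¬b_32) forces b_32 = False.
Unit clause (¬b_42) forces b_42 = False.
Try b_21 = True.
Unit clause (¬b_31) forces b_31 = False.
Unit clause (b_33) forces b_33 = True.
Unit clause (¬b_41) forces b_41 = False.
Unit clause (b_43) forces b_43 = True.
Now (¬b_43) is unsatisfied and unit — conflict.
Undo b_21 and try b_21 = False.
Unit clause (b_23) forces b_23 = True.
Unit clause (¬b_13) forces b_13 = False.
Unit clause (¬b_33) forces b_33 = False.
Unit clause (b_31) forces b_31 = True.
Unit clause (¬b_41) forces b_41 = False.
Unit clause (b_43) forces b_43 = True.
Now (¬b_43) is unsatisfied and unit — conflict.
Neither b_21 = True nor b_21 = False works.
Undo b_12 and try b_12 = False.
Unit clause (b_13) forces b_13 = True.
Unit clause (¬b_23) forces b_23 = False.
Unit clause (¬b_33) forces b_33 = False.
Unit clause (¬b_43) forces b_43 = False.
Try b_21 = True.
Unit clause (¬b_31) forces b_31 = False.
Unit clause (b_32) forces b_32 = True.
Unit clause (¬b_41) forces b_41 = False.
Unit clause (b_42) forces b_42 = True.
Now (¬b_42) is unsatisfied and unit — conflict.
Undo b_21 and try b_21 = False.
Unit clause (b_22) forces b_22 = True.
Unit clause (¬b_32) forces b_32 = False.
Unit clause (b_31) forces b_31 = True.
Unit clause (¬b_41) forces b_41 = False.
Unit clause (b_42) forces b_42 = True.
Now (¬b_42) is unsatisfied and unit — conflict.
Neither b_21 = True nor b_21 = False works.
Neither b_12 = True nor b_12 = False works.
Undo b_11 and try b_11 = True.
Unit clause (¬b_21) forces b_21 = False.
Unit clause (¬b_31) forces b_31 = False.
Unit clause (¬b_41) forces b_41 = False.
Try b_22 = True.
Unit clause (¬b_12) forces b_12 = False.
Unit clause (¬b_32) forces b_32 = False.
Unit clause (b_33) forces b_33 = True.
Unit clause (¬b_42) forces b_42 = False.
Unit clause (b_43) forces b_43 = True.
Now (¬b_43) is unsatisfied and unit — conflict.
Undo b_22 and try b_22 = False.
Unit clause (b_23) forces b_23 = True.
Unit clause (¬b_13) forces b_13 = False.
Unit clause (¬b_33) forces b_33 = False.
Unit clause (b_32) forces b_32 = True.
Unit clause (¬b_12) forces b_12 = False.
Unit clause (¬b_42) forces b_42 = False.
Unit clause (b_43) forces b_43 = True.
Now (¬b_43) is unsatisfied and unit — conflict.
Neither b_22 = True nor b_22 = False works.
Neither b_11 = True nor b_11 = False works.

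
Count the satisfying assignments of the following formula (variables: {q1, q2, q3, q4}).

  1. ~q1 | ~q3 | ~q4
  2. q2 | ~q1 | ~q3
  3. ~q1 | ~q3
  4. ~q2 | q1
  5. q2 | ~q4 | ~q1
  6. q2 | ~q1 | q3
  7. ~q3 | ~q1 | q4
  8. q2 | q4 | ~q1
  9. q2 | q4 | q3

5

There are 2^4 = 16 truth assignments over (q1, q2, q3, q4).
Check each against the 9 clauses (columns in the order q1, q2, q3, q4):
  F F F F  ✗ fails (q2 | q4 | q3)
  F F F T  ✓ satisfies all
  F F T F  ✓ satisfies all
  F F T T  ✓ satisfies all
  F T F F  ✗ fails (~q2 | q1)
  F T F T  ✗ fails (~q2 | q1)
  F T T F  ✗ fails (~q2 | q1)
  F T T T  ✗ fails (~q2 | q1)
  T F F F  ✗ fails (q2 | ~q1 | q3)
  T F F T  ✗ fails (q2 | ~q4 | ~q1)
  T F T F  ✗ fails (q2 | ~q1 | ~q3)
  T F T T  ✗ fails (~q1 | ~q3 | ~q4)
  T T F F  ✓ satisfies all
  T T F T  ✓ satisfies all
  T T T F  ✗ fails (~q1 | ~q3)
  T T T T  ✗ fails (~q1 | ~q3 | ~q4)
5 of the 16 rows are models.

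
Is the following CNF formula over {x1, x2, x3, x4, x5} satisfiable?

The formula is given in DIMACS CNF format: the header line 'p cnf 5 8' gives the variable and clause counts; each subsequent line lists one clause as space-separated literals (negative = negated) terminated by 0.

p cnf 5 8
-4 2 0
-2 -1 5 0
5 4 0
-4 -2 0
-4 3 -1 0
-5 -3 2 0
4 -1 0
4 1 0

Branch on x4: set x4 = False.
Unit clause (x5) forces x5 = True.
Unit clause (¬x1) forces x1 = False.
That conflicts with the unit clause (x1).
That branch fails; take x4 = True instead.
Unit clause (x2) forces x2 = True.
That conflicts with the unit clause (¬x2).
Neither x4 = True nor x4 = False works.
No assignment satisfies every clause.

No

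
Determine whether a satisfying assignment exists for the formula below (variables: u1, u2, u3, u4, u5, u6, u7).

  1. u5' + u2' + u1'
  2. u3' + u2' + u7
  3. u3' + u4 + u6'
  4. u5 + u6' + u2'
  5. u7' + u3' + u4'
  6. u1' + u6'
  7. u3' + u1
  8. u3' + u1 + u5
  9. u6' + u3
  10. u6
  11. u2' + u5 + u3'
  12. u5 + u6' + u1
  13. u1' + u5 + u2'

(u6) alone gives u6 = 1.
(u1') alone gives u1 = 0.
(u3') alone gives u3 = 0.
But (u3) is also a unit clause — contradiction.
No assignment satisfies every clause.

No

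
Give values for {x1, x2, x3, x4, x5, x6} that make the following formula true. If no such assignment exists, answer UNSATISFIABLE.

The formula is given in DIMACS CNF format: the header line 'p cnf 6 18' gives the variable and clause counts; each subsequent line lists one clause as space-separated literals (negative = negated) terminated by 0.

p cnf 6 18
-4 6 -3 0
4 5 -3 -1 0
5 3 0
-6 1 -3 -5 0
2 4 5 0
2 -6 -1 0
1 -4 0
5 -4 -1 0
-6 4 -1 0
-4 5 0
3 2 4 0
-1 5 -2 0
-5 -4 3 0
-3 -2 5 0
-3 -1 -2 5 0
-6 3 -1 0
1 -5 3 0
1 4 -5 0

Suppose x5 = True.
Suppose x1 = True.
Suppose x2 = True.
Suppose x6 = True.
The clause (x4) is unit, so x4 = True.
The clause (x3) is unit, so x3 = True.
Every clause now holds.

x1: True, x2: True, x3: True, x4: True, x5: True, x6: True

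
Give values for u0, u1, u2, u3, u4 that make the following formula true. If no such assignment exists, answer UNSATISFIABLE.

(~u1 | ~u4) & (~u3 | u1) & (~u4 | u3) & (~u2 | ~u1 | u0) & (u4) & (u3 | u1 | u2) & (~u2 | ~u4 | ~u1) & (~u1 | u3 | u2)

UNSATISFIABLE

Unit clause (u4) forces u4 = 1.
Unit clause (~u1) forces u1 = 0.
Unit clause (~u3) forces u3 = 0.
Now (u3) is unsatisfied and unit — conflict.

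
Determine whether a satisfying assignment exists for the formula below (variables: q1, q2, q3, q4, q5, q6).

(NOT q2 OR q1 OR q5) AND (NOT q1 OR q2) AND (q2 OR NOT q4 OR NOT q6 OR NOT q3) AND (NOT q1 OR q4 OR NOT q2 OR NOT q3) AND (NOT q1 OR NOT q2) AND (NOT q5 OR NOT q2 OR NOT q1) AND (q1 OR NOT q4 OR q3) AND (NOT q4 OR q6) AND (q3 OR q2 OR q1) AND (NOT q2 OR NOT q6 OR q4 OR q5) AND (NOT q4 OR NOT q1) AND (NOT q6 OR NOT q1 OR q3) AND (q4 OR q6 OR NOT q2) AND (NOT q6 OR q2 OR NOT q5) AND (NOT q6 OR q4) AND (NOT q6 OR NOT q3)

Case q1 = false:
Case q2 = false:
(q3) alone gives q3 = true.
(NOT q6) alone gives q6 = false.
(NOT q4) alone gives q4 = false.
No clause remains; q5 is free.
A satisfying assignment: q1: false,  q2: false,  q3: true,  q4: false,  q5: true,  q6: false.

Yes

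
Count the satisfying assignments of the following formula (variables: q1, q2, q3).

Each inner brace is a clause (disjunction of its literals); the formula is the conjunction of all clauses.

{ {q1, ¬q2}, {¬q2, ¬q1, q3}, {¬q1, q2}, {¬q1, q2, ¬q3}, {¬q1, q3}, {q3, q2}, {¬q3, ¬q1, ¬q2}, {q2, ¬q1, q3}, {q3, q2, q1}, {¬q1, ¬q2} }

There are 2^3 = 8 truth assignments over (q1, q2, q3).
Split on q3. With q3 = True, the clauses containing q3 are satisfied and ¬q3 drops from the rest; 1 of the 2^2 = 4 assignments to the other variables satisfy what remains.
With q3 = False, by the same count on the reduced clause set, 0 assignments work.
(One model: q1=F, q2=F, q3=T.)
Total: 1 + 0 = 1.

1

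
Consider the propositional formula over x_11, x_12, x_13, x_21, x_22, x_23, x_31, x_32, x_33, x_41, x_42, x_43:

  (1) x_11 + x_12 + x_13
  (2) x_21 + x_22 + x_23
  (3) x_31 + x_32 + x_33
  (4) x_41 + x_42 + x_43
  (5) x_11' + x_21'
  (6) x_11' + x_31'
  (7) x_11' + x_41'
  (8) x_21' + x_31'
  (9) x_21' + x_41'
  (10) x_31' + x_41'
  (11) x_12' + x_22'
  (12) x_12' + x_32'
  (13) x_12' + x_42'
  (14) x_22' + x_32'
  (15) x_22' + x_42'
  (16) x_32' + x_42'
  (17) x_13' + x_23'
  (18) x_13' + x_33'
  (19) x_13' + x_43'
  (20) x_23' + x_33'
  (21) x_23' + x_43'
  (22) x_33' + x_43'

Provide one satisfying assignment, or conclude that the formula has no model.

UNSATISFIABLE

Branch on x_11: set x_11 = 0.
Branch on x_12: set x_12 = 1.
Unit clause (x_22') forces x_22 = 0.
Unit clause (x_32') forces x_32 = 0.
Unit clause (x_42') forces x_42 = 0.
Branch on x_21: set x_21 = 1.
Unit clause (x_31') forces x_31 = 0.
Unit clause (x_33) forces x_33 = 1.
Unit clause (x_41') forces x_41 = 0.
Unit clause (x_43) forces x_43 = 1.
That conflicts with the unit clause (x_43').
So x_21 must be the other value — set x_21 = 0.
Unit clause (x_23) forces x_23 = 1.
Unit clause (x_13') forces x_13 = 0.
Unit clause (x_33') forces x_33 = 0.
Unit clause (x_31) forces x_31 = 1.
Unit clause (x_41') forces x_41 = 0.
Unit clause (x_43) forces x_43 = 1.
That conflicts with the unit clause (x_43').
Either choice for x_21 ends in contradiction.
So x_12 must be the other value — set x_12 = 0.
Unit clause (x_13) forces x_13 = 1.
Unit clause (x_23') forces x_23 = 0.
Unit clause (x_33') forces x_33 = 0.
Unit clause (x_43') forces x_43 = 0.
Branch on x_21: set x_21 = 1.
Unit clause (x_31') forces x_31 = 0.
Unit clause (x_32) forces x_32 = 1.
Unit clause (x_41') forces x_41 = 0.
Unit clause (x_42) forces x_42 = 1.
That conflicts with the unit clause (x_42').
So x_21 must be the other value — set x_21 = 0.
Unit clause (x_22) forces x_22 = 1.
Unit clause (x_32') forces x_32 = 0.
Unit clause (x_31) forces x_31 = 1.
Unit clause (x_41') forces x_41 = 0.
Unit clause (x_42) forces x_42 = 1.
That conflicts with the unit clause (x_42').
Either choice for x_21 ends in contradiction.
Either choice for x_12 ends in contradiction.
So x_11 must be the other value — set x_11 = 1.
Unit clause (x_21') forces x_21 = 0.
Unit clause (x_31') forces x_31 = 0.
Unit clause (x_41') forces x_41 = 0.
Branch on x_22: set x_22 = 1.
Unit clause (x_12') forces x_12 = 0.
Unit clause (x_32') forces x_32 = 0.
Unit clause (x_33) forces x_33 = 1.
Unit clause (x_42') forces x_42 = 0.
Unit clause (x_43) forces x_43 = 1.
That conflicts with the unit clause (x_43').
So x_22 must be the other value — set x_22 = 0.
Unit clause (x_23) forces x_23 = 1.
Unit clause (x_13') forces x_13 = 0.
Unit clause (x_33') forces x_33 = 0.
Unit clause (x_32) forces x_32 = 1.
Unit clause (x_12') forces x_12 = 0.
Unit clause (x_42') forces x_42 = 0.
Unit clause (x_43) forces x_43 = 1.
That conflicts with the unit clause (x_43').
Either choice for x_22 ends in contradiction.
Either choice for x_11 ends in contradiction.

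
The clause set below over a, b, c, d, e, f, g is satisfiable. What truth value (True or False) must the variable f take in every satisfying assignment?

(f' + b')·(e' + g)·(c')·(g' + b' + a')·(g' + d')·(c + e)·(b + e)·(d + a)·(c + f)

True

Suppose f = 0.
(c') alone gives c = 0.
But (c) is also a unit clause — contradiction.
So every satisfying assignment has f = True.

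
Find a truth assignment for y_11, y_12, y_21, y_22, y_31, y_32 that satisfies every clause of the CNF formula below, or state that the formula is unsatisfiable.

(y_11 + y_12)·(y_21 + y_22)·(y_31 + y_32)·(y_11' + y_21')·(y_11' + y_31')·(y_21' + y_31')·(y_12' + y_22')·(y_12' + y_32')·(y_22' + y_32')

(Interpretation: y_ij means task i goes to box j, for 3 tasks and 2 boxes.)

UNSATISFIABLE

Case y_11 = 1:
The clause (y_21') is unit, so y_21 = 0.
The clause (y_22) is unit, so y_22 = 1.
The clause (y_31') is unit, so y_31 = 0.
The clause (y_32) is unit, so y_32 = 1.
That conflicts with the unit clause (y_32').
Undo y_11 and try y_11 = 0.
The clause (y_12) is unit, so y_12 = 1.
The clause (y_22') is unit, so y_22 = 0.
The clause (y_21) is unit, so y_21 = 1.
The clause (y_31') is unit, so y_31 = 0.
The clause (y_32) is unit, so y_32 = 1.
That conflicts with the unit clause (y_32').
Neither y_11 = 1 nor y_11 = 0 works.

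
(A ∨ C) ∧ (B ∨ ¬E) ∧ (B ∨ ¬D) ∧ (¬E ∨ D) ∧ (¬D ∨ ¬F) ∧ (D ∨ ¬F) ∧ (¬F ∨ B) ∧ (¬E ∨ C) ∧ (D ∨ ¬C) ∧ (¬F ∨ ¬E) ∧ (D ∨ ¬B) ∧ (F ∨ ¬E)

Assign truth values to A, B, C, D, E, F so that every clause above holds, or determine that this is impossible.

Branch on A: set A = True.
Branch on B: set B = True.
Unit clause (D) forces D = True.
Unit clause (¬F) forces F = False.
Unit clause (¬E) forces E = False.
Every clause is now satisfied; C is unconstrained.

A=True,  B=True,  C=True,  D=True,  E=False,  F=False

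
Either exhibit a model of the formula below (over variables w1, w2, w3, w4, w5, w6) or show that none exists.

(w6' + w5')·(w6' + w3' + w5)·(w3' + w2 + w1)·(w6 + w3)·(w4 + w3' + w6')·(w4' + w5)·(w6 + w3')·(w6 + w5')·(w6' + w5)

Suppose w6 = 0.
Unit clause (w3) forces w3 = 1.
Now (w3') is unsatisfied and unit — conflict.
So w6 must be the other value — set w6 = 1.
Unit clause (w5') forces w5 = 0.
Now (w5) is unsatisfied and unit — conflict.
Neither w6 = 1 nor w6 = 0 works.

UNSATISFIABLE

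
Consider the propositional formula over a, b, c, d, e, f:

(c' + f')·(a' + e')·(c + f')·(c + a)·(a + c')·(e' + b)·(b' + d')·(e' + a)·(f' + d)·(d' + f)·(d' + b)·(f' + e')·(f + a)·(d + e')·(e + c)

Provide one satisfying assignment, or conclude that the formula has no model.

a=1, b=0, c=1, d=0, e=0, f=0

Branch on c: set c = 1.
Unit clause (f') forces f = 0.
Unit clause (a) forces a = 1.
Unit clause (e') forces e = 0.
Unit clause (d') forces d = 0.
No clause remains; b is free.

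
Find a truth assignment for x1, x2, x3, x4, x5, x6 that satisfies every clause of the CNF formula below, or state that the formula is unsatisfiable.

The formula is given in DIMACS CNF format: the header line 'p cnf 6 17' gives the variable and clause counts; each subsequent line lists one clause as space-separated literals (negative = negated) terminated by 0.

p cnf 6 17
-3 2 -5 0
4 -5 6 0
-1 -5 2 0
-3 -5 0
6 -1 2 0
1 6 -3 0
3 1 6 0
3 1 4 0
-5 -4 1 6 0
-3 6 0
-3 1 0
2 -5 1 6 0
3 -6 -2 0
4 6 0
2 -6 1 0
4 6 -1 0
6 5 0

x1 ↦ True,  x2 ↦ True,  x3 ↦ True,  x4 ↦ False,  x5 ↦ False,  x6 ↦ True

Try x3 = True.
The clause (¬x5) is unit, so x5 = False.
The clause (x6) is unit, so x6 = True.
The clause (x1) is unit, so x1 = True.
No clause remains; x2, x4 are free.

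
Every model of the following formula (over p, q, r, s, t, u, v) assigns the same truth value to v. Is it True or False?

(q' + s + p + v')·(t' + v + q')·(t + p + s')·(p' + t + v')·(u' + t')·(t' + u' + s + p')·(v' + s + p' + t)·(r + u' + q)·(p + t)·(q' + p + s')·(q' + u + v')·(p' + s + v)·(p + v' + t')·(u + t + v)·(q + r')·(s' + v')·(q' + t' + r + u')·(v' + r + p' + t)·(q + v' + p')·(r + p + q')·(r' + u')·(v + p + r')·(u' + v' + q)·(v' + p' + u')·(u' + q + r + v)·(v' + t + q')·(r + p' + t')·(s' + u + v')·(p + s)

Suppose v = 1.
(s') alone gives s = 0.
(p) alone gives p = 1.
(t) alone gives t = 1.
(u') alone gives u = 0.
(q') alone gives q = 0.
Now (q) is unsatisfied and unit — conflict.
So every satisfying assignment has v = False.

False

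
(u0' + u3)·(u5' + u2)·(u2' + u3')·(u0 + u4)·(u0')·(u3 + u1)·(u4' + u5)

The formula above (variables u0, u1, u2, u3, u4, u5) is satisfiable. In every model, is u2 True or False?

Suppose u2 = 0.
From the singleton clause (u5'), u5 = 0.
From the singleton clause (u0'), u0 = 0.
From the singleton clause (u4), u4 = 1.
That conflicts with the unit clause (u4').
So every satisfying assignment has u2 = True.

True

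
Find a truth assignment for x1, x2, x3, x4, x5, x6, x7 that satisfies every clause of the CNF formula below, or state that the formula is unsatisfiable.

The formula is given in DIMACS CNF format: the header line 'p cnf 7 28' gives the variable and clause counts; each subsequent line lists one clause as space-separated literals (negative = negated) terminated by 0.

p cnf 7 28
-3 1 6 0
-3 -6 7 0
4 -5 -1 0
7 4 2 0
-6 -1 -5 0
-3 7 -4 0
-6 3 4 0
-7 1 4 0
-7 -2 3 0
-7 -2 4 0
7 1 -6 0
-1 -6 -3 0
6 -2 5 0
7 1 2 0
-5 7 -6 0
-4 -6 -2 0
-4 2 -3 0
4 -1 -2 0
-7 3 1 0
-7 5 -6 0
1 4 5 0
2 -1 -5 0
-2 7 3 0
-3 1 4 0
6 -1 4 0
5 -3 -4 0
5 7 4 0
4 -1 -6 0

Suppose x3 = False.
Suppose x6 = False.
Suppose x7 = True.
Unit clause (¬x2) forces x2 = False.
Unit clause (x1) forces x1 = True.
Unit clause (¬x5) forces x5 = False.
Unit clause (x4) forces x4 = True.
All clauses are satisfied.

x1: True; x2: False; x3: False; x4: True; x5: False; x6: False; x7: True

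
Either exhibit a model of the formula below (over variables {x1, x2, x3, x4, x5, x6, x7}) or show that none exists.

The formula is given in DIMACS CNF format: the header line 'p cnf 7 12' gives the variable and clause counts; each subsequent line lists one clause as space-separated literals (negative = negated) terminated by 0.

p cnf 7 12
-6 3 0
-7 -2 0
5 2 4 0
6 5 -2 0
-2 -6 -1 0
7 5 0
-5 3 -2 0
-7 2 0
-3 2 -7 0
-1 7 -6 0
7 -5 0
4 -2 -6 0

Case x6 = False:
Case x7 = False:
From the singleton clause (x5), x5 = True.
That conflicts with the unit clause (¬x5).
That branch fails; take x7 = True instead.
From the singleton clause (¬x2), x2 = False.
That conflicts with the unit clause (x2).
Both values of x7 lead to a conflict.
That branch fails; take x6 = True instead.
From the singleton clause (x3), x3 = True.
Case x7 = False:
From the singleton clause (x5), x5 = True.
That conflicts with the unit clause (¬x5).
That branch fails; take x7 = True instead.
From the singleton clause (¬x2), x2 = False.
That conflicts with the unit clause (x2).
Both values of x7 lead to a conflict.
Both values of x6 lead to a conflict.

UNSATISFIABLE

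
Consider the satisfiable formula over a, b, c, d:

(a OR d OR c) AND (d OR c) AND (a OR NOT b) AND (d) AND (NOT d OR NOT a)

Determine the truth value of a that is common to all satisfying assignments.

Suppose a = true.
(d) alone gives d = true.
That conflicts with the unit clause (NOT d).
So every satisfying assignment has a = False.

False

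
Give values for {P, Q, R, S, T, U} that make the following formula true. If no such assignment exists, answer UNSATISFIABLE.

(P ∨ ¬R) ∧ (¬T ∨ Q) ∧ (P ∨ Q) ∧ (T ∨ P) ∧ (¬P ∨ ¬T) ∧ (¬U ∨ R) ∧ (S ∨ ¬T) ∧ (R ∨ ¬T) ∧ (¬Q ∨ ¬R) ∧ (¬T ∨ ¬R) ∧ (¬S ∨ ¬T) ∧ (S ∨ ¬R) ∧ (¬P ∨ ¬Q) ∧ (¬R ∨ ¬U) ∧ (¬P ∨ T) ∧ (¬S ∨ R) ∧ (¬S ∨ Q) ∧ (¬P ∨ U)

UNSATISFIABLE

Branch on P: set P = True.
(¬T) alone gives T = False.
But (T) is also a unit clause — contradiction.
So P must be the other value — set P = False.
(¬R) alone gives R = False.
(Q) alone gives Q = True.
(T) alone gives T = True.
But (¬T) is also a unit clause — contradiction.
Neither P = True nor P = False works.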